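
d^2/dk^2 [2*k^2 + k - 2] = 4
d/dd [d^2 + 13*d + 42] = 2*d + 13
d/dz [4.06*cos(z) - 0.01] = -4.06*sin(z)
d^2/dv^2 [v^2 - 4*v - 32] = 2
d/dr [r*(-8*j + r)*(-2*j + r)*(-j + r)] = -16*j^3 + 52*j^2*r - 33*j*r^2 + 4*r^3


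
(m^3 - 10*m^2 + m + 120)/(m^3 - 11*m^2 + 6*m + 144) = (m - 5)/(m - 6)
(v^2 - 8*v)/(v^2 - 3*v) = (v - 8)/(v - 3)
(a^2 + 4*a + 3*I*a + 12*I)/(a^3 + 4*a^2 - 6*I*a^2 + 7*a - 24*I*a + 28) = (a + 3*I)/(a^2 - 6*I*a + 7)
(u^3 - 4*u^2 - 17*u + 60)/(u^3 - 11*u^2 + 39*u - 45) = (u + 4)/(u - 3)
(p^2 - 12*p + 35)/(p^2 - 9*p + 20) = (p - 7)/(p - 4)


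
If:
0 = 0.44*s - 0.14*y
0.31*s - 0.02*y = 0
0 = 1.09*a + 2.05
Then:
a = -1.88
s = 0.00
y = 0.00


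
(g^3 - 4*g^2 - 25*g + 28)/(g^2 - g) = g - 3 - 28/g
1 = 1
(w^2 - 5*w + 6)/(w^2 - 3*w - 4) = (-w^2 + 5*w - 6)/(-w^2 + 3*w + 4)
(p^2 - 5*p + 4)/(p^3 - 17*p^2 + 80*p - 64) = (p - 4)/(p^2 - 16*p + 64)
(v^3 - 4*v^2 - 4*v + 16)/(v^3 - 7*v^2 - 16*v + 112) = (v^2 - 4)/(v^2 - 3*v - 28)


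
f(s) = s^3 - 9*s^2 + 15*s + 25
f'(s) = 3*s^2 - 18*s + 15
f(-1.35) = -14.11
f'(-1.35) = 44.77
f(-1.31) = -12.34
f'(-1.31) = 43.73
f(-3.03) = -130.90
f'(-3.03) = 97.08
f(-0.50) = 15.12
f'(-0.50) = 24.75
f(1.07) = 31.97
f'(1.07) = -0.83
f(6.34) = 13.18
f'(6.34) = 21.47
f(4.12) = 3.96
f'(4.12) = -8.24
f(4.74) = 0.39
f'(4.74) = -2.92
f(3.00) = 16.00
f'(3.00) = -12.00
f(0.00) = 25.00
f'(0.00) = 15.00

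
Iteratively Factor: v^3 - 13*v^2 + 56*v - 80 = (v - 5)*(v^2 - 8*v + 16) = (v - 5)*(v - 4)*(v - 4)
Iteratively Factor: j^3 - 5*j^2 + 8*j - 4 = (j - 2)*(j^2 - 3*j + 2) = (j - 2)^2*(j - 1)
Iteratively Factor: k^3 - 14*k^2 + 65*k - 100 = (k - 5)*(k^2 - 9*k + 20) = (k - 5)*(k - 4)*(k - 5)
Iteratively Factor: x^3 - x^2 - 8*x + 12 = (x - 2)*(x^2 + x - 6) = (x - 2)^2*(x + 3)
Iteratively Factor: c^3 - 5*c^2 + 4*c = (c - 1)*(c^2 - 4*c) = (c - 4)*(c - 1)*(c)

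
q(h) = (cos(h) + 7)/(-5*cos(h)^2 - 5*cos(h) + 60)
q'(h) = (-10*sin(h)*cos(h) - 5*sin(h))*(cos(h) + 7)/(-5*cos(h)^2 - 5*cos(h) + 60)^2 - sin(h)/(-5*cos(h)^2 - 5*cos(h) + 60)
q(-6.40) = 0.16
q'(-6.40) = 0.01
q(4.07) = 0.10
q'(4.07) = 0.01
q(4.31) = 0.11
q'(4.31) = 0.02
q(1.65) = 0.11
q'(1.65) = -0.02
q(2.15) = 0.11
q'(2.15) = -0.01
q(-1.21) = 0.13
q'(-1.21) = 0.03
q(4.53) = 0.11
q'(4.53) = 0.02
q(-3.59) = 0.10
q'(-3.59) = -0.00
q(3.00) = 0.10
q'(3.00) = 0.00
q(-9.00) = 0.10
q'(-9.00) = 0.00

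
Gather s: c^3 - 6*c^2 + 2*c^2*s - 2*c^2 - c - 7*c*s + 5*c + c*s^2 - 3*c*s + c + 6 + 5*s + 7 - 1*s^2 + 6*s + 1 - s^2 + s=c^3 - 8*c^2 + 5*c + s^2*(c - 2) + s*(2*c^2 - 10*c + 12) + 14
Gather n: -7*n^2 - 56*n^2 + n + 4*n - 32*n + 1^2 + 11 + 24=-63*n^2 - 27*n + 36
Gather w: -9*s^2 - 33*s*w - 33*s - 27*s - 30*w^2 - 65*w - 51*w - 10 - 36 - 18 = -9*s^2 - 60*s - 30*w^2 + w*(-33*s - 116) - 64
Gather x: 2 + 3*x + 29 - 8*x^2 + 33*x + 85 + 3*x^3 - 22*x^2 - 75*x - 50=3*x^3 - 30*x^2 - 39*x + 66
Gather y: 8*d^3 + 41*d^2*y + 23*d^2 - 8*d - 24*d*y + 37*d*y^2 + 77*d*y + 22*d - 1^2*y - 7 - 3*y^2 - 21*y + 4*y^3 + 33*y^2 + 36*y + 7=8*d^3 + 23*d^2 + 14*d + 4*y^3 + y^2*(37*d + 30) + y*(41*d^2 + 53*d + 14)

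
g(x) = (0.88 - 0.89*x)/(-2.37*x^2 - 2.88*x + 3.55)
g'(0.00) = -0.05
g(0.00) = 0.25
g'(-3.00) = -0.38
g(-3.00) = -0.39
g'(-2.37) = -2.59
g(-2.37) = -1.02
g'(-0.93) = -0.36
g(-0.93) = 0.41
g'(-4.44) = -0.07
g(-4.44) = -0.16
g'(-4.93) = -0.05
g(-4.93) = -0.13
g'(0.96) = 0.73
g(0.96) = -0.02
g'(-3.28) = -0.24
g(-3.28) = -0.30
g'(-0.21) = -0.10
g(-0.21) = 0.26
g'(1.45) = 0.03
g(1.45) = 0.07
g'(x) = (0.88 - 0.89*x)*(4.74*x + 2.88)/(-2.37*x^2 - 2.88*x + 3.55)^2 - 0.89/(-2.37*x^2 - 2.88*x + 3.55)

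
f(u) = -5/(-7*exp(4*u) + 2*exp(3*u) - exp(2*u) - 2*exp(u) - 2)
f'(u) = -5*(28*exp(4*u) - 6*exp(3*u) + 2*exp(2*u) + 2*exp(u))/(-7*exp(4*u) + 2*exp(3*u) - exp(2*u) - 2*exp(u) - 2)^2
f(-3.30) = 2.41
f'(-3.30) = -0.09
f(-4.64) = 2.48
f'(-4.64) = -0.02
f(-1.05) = 1.76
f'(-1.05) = -0.69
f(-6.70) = 2.50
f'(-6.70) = -0.00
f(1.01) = 0.01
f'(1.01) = -0.05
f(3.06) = 0.00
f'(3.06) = -0.00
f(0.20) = 0.28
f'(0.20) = -0.89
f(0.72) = 0.04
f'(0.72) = -0.17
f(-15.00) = 2.50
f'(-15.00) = 0.00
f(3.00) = 0.00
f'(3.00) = 0.00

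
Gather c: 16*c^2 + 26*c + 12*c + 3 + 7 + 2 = 16*c^2 + 38*c + 12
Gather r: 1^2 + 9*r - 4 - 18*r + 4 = 1 - 9*r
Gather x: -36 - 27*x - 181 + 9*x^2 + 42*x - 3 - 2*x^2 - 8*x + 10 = 7*x^2 + 7*x - 210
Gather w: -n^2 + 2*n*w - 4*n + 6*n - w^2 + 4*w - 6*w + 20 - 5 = -n^2 + 2*n - w^2 + w*(2*n - 2) + 15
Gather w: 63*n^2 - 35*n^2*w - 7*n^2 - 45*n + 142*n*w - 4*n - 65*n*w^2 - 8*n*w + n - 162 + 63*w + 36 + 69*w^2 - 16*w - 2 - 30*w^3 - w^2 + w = 56*n^2 - 48*n - 30*w^3 + w^2*(68 - 65*n) + w*(-35*n^2 + 134*n + 48) - 128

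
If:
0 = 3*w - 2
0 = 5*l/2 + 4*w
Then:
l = -16/15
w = 2/3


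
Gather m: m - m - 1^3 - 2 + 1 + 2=0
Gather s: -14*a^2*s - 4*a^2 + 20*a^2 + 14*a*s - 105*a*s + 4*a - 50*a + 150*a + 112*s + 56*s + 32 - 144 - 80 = 16*a^2 + 104*a + s*(-14*a^2 - 91*a + 168) - 192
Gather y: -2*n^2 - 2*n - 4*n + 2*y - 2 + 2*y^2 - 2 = -2*n^2 - 6*n + 2*y^2 + 2*y - 4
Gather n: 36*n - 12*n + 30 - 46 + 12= 24*n - 4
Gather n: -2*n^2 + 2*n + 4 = -2*n^2 + 2*n + 4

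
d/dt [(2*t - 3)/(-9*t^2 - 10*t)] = 6*(3*t^2 - 9*t - 5)/(t^2*(81*t^2 + 180*t + 100))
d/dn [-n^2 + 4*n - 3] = 4 - 2*n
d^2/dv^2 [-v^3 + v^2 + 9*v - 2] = 2 - 6*v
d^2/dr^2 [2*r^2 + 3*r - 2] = 4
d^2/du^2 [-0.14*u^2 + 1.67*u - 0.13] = -0.280000000000000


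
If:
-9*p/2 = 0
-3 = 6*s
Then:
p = 0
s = -1/2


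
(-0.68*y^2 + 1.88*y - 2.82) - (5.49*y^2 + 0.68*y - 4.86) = -6.17*y^2 + 1.2*y + 2.04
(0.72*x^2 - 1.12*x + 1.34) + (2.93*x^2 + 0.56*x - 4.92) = 3.65*x^2 - 0.56*x - 3.58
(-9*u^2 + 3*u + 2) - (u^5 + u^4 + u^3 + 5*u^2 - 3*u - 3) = -u^5 - u^4 - u^3 - 14*u^2 + 6*u + 5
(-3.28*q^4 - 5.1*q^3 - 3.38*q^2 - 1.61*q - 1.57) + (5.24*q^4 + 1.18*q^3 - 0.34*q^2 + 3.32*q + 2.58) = 1.96*q^4 - 3.92*q^3 - 3.72*q^2 + 1.71*q + 1.01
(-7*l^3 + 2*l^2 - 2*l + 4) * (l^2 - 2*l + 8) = -7*l^5 + 16*l^4 - 62*l^3 + 24*l^2 - 24*l + 32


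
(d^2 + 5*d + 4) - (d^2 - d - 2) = 6*d + 6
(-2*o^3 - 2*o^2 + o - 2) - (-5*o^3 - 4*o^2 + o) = 3*o^3 + 2*o^2 - 2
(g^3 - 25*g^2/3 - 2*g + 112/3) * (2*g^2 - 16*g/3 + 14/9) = 2*g^5 - 22*g^4 + 42*g^3 + 1954*g^2/27 - 1820*g/9 + 1568/27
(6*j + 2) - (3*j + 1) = 3*j + 1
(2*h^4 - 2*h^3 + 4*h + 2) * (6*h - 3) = 12*h^5 - 18*h^4 + 6*h^3 + 24*h^2 - 6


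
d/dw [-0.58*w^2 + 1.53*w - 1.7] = 1.53 - 1.16*w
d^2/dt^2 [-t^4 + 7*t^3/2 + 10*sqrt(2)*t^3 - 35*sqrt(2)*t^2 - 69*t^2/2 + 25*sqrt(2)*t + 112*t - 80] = -12*t^2 + 21*t + 60*sqrt(2)*t - 70*sqrt(2) - 69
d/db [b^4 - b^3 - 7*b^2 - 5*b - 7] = 4*b^3 - 3*b^2 - 14*b - 5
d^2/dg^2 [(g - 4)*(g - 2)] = 2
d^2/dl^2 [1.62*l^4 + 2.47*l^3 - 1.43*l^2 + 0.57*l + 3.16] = 19.44*l^2 + 14.82*l - 2.86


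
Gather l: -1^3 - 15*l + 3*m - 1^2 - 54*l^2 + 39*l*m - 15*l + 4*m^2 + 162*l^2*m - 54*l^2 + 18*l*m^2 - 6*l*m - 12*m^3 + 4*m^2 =l^2*(162*m - 108) + l*(18*m^2 + 33*m - 30) - 12*m^3 + 8*m^2 + 3*m - 2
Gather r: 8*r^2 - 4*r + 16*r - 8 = 8*r^2 + 12*r - 8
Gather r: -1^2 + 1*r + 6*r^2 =6*r^2 + r - 1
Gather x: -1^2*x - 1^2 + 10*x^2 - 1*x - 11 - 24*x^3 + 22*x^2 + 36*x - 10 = -24*x^3 + 32*x^2 + 34*x - 22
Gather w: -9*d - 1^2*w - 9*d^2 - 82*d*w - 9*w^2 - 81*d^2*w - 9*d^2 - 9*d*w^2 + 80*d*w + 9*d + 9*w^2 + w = -18*d^2 - 9*d*w^2 + w*(-81*d^2 - 2*d)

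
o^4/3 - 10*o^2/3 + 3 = (o/3 + 1)*(o - 3)*(o - 1)*(o + 1)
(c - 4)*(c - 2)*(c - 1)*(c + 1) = c^4 - 6*c^3 + 7*c^2 + 6*c - 8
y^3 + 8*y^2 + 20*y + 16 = (y + 2)^2*(y + 4)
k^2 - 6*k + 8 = (k - 4)*(k - 2)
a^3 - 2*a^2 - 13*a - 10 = (a - 5)*(a + 1)*(a + 2)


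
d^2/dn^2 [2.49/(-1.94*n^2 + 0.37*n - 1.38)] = (18.742728*n^2 - 3.574644*n - 2.49*(3.88*n - 0.37)*(7.76*n - 0.74) + 13.332456)/(1.94*n^2 - 0.37*n + 1.38)^3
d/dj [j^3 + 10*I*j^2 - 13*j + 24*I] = 3*j^2 + 20*I*j - 13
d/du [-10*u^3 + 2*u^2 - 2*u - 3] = -30*u^2 + 4*u - 2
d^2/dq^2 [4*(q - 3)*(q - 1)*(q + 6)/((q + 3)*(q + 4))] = 16*(q^3 + 117*q^2 + 783*q + 1359)/(q^6 + 21*q^5 + 183*q^4 + 847*q^3 + 2196*q^2 + 3024*q + 1728)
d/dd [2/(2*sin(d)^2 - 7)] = -4*sin(2*d)/(cos(2*d) + 6)^2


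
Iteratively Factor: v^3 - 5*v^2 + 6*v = (v - 3)*(v^2 - 2*v) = v*(v - 3)*(v - 2)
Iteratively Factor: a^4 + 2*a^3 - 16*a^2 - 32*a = (a + 2)*(a^3 - 16*a) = (a + 2)*(a + 4)*(a^2 - 4*a) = a*(a + 2)*(a + 4)*(a - 4)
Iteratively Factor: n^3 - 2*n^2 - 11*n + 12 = (n - 1)*(n^2 - n - 12) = (n - 4)*(n - 1)*(n + 3)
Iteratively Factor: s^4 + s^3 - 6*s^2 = (s + 3)*(s^3 - 2*s^2) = (s - 2)*(s + 3)*(s^2) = s*(s - 2)*(s + 3)*(s)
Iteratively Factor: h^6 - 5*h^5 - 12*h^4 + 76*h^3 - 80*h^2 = (h - 2)*(h^5 - 3*h^4 - 18*h^3 + 40*h^2) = (h - 2)*(h + 4)*(h^4 - 7*h^3 + 10*h^2) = (h - 2)^2*(h + 4)*(h^3 - 5*h^2) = h*(h - 2)^2*(h + 4)*(h^2 - 5*h) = h*(h - 5)*(h - 2)^2*(h + 4)*(h)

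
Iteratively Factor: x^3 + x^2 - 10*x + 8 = (x + 4)*(x^2 - 3*x + 2) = (x - 1)*(x + 4)*(x - 2)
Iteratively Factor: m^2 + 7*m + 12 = (m + 3)*(m + 4)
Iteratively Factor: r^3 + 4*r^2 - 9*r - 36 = (r + 3)*(r^2 + r - 12) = (r - 3)*(r + 3)*(r + 4)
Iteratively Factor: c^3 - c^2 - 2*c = (c - 2)*(c^2 + c) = c*(c - 2)*(c + 1)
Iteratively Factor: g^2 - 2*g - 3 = (g - 3)*(g + 1)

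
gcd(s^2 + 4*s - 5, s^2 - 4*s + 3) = s - 1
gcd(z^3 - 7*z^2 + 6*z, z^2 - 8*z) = z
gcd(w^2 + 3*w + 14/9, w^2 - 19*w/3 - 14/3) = w + 2/3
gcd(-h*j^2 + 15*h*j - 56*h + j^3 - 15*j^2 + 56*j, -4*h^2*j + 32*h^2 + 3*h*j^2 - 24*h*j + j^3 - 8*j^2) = h*j - 8*h - j^2 + 8*j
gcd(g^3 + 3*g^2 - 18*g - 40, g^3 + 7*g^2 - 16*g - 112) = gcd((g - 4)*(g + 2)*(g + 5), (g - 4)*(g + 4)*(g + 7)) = g - 4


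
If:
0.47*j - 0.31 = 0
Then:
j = 0.66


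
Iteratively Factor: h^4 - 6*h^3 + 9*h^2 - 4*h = (h - 1)*(h^3 - 5*h^2 + 4*h) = (h - 4)*(h - 1)*(h^2 - h) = (h - 4)*(h - 1)^2*(h)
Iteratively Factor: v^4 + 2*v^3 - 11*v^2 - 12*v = (v)*(v^3 + 2*v^2 - 11*v - 12) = v*(v - 3)*(v^2 + 5*v + 4) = v*(v - 3)*(v + 1)*(v + 4)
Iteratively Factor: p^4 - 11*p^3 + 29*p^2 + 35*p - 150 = (p + 2)*(p^3 - 13*p^2 + 55*p - 75) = (p - 5)*(p + 2)*(p^2 - 8*p + 15) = (p - 5)*(p - 3)*(p + 2)*(p - 5)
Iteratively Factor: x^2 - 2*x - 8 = (x - 4)*(x + 2)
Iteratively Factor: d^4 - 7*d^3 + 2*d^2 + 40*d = (d + 2)*(d^3 - 9*d^2 + 20*d) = d*(d + 2)*(d^2 - 9*d + 20) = d*(d - 5)*(d + 2)*(d - 4)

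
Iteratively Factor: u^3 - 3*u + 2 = (u - 1)*(u^2 + u - 2) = (u - 1)*(u + 2)*(u - 1)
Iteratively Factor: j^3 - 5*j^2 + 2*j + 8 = (j + 1)*(j^2 - 6*j + 8) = (j - 2)*(j + 1)*(j - 4)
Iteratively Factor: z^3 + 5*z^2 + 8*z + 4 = (z + 2)*(z^2 + 3*z + 2) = (z + 2)^2*(z + 1)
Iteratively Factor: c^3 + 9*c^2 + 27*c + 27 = (c + 3)*(c^2 + 6*c + 9) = (c + 3)^2*(c + 3)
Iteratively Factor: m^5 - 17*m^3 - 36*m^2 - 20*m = (m)*(m^4 - 17*m^2 - 36*m - 20) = m*(m + 2)*(m^3 - 2*m^2 - 13*m - 10) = m*(m - 5)*(m + 2)*(m^2 + 3*m + 2) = m*(m - 5)*(m + 2)^2*(m + 1)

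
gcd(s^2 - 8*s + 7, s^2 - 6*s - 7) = s - 7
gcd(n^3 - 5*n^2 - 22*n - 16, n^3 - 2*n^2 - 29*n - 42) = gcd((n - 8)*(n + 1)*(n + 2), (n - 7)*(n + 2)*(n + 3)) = n + 2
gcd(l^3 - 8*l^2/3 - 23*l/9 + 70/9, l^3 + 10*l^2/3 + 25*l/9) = l + 5/3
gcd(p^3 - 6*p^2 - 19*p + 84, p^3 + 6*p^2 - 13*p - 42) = p - 3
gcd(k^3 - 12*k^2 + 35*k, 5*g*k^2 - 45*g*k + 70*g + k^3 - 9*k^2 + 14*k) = k - 7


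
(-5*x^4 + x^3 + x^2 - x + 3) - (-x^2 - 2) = -5*x^4 + x^3 + 2*x^2 - x + 5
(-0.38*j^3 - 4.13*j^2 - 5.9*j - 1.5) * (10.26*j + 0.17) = -3.8988*j^4 - 42.4384*j^3 - 61.2361*j^2 - 16.393*j - 0.255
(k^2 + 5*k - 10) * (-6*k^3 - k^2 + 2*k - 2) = -6*k^5 - 31*k^4 + 57*k^3 + 18*k^2 - 30*k + 20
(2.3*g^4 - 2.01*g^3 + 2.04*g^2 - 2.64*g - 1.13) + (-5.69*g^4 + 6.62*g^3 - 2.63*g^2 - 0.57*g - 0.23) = -3.39*g^4 + 4.61*g^3 - 0.59*g^2 - 3.21*g - 1.36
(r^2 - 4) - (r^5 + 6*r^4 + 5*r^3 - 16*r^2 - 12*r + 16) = -r^5 - 6*r^4 - 5*r^3 + 17*r^2 + 12*r - 20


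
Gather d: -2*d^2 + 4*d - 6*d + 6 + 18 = -2*d^2 - 2*d + 24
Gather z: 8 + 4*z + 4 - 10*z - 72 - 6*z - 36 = -12*z - 96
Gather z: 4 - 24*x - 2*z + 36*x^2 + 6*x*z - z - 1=36*x^2 - 24*x + z*(6*x - 3) + 3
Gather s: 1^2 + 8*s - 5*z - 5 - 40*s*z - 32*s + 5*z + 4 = s*(-40*z - 24)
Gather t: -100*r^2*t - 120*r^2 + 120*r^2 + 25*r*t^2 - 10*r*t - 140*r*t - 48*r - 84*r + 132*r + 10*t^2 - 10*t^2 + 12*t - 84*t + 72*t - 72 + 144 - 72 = 25*r*t^2 + t*(-100*r^2 - 150*r)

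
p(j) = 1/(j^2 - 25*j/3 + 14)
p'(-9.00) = 0.00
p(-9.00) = 0.01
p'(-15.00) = 0.00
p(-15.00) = 0.00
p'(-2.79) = 0.01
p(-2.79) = 0.02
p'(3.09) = 0.44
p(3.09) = -0.45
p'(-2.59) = 0.01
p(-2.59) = 0.02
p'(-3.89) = 0.00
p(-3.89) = 0.02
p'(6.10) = -27.25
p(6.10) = 2.65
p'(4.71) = -0.12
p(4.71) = -0.33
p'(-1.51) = 0.01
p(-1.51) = 0.03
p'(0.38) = 0.06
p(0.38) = 0.09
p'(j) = (25/3 - 2*j)/(j^2 - 25*j/3 + 14)^2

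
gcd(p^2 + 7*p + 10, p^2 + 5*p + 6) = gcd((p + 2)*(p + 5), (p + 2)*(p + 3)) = p + 2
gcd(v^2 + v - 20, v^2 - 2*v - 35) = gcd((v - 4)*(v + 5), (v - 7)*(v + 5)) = v + 5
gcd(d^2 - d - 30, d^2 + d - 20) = d + 5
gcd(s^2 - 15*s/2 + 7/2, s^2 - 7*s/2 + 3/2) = s - 1/2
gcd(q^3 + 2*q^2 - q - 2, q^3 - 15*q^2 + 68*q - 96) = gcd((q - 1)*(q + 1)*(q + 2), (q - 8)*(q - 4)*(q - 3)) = 1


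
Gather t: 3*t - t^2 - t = -t^2 + 2*t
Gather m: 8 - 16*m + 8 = 16 - 16*m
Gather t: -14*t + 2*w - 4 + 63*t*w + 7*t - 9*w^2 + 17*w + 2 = t*(63*w - 7) - 9*w^2 + 19*w - 2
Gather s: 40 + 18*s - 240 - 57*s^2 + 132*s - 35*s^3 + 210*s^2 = -35*s^3 + 153*s^2 + 150*s - 200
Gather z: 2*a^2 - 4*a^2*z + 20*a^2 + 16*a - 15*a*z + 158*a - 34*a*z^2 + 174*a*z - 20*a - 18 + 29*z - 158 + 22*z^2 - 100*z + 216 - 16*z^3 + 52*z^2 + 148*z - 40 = 22*a^2 + 154*a - 16*z^3 + z^2*(74 - 34*a) + z*(-4*a^2 + 159*a + 77)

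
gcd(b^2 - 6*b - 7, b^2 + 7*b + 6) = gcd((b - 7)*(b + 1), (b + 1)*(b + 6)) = b + 1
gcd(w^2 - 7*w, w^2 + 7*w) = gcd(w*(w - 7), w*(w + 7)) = w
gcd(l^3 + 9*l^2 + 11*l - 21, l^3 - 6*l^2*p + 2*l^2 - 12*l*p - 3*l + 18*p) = l^2 + 2*l - 3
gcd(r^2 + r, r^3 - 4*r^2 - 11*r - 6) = r + 1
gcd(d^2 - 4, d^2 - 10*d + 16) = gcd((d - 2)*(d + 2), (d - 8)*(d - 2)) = d - 2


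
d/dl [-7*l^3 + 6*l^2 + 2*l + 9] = -21*l^2 + 12*l + 2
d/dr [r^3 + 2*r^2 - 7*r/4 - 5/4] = 3*r^2 + 4*r - 7/4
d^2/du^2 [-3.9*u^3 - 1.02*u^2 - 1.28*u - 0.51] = -23.4*u - 2.04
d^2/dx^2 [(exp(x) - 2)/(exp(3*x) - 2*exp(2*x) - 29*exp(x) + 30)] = 4*(exp(6*x) - 6*exp(5*x) + 41*exp(4*x) - 91*exp(3*x) + 138*exp(2*x) - 323*exp(x) - 210)*exp(x)/(exp(9*x) - 6*exp(8*x) - 75*exp(7*x) + 430*exp(6*x) + 1815*exp(5*x) - 9906*exp(4*x) - 11249*exp(3*x) + 70290*exp(2*x) - 78300*exp(x) + 27000)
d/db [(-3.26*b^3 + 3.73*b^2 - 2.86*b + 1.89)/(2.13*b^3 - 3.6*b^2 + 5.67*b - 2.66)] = (3.79110000000001*b^4 - 24.7848*b^3 + 24.7908*b^2 - 6.23560000000001*b - 3.1087)/(4.5369*b^6 - 15.336*b^5 + 37.1142*b^4 - 52.1556*b^3 + 51.3009*b^2 - 30.1644*b + 7.0756)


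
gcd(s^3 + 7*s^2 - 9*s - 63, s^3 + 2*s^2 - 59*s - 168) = s^2 + 10*s + 21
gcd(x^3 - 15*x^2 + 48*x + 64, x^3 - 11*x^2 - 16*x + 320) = x^2 - 16*x + 64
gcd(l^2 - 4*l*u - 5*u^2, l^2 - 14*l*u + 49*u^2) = 1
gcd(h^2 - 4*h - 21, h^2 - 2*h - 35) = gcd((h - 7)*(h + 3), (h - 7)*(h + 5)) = h - 7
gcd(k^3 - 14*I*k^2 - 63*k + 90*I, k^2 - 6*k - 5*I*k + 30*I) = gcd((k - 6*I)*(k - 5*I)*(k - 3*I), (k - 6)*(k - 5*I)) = k - 5*I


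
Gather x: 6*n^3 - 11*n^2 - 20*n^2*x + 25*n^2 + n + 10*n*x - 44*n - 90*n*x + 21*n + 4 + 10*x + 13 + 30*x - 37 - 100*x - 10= 6*n^3 + 14*n^2 - 22*n + x*(-20*n^2 - 80*n - 60) - 30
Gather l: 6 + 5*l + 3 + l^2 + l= l^2 + 6*l + 9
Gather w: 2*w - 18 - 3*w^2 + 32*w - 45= -3*w^2 + 34*w - 63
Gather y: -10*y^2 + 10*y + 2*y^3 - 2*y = 2*y^3 - 10*y^2 + 8*y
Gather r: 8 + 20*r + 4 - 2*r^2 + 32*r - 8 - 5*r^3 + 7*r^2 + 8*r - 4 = -5*r^3 + 5*r^2 + 60*r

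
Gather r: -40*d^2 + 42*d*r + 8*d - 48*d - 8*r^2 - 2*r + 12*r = -40*d^2 - 40*d - 8*r^2 + r*(42*d + 10)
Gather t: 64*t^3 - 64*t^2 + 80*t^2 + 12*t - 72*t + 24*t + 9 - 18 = 64*t^3 + 16*t^2 - 36*t - 9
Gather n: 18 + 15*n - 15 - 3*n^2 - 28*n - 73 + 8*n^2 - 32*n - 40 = 5*n^2 - 45*n - 110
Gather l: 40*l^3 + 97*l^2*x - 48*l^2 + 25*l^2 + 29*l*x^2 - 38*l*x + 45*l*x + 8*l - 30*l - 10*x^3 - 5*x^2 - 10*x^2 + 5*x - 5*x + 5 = 40*l^3 + l^2*(97*x - 23) + l*(29*x^2 + 7*x - 22) - 10*x^3 - 15*x^2 + 5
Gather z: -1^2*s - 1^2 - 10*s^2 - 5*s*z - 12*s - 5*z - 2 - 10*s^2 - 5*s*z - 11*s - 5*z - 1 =-20*s^2 - 24*s + z*(-10*s - 10) - 4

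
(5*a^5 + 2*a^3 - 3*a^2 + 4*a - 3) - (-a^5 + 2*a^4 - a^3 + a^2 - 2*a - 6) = 6*a^5 - 2*a^4 + 3*a^3 - 4*a^2 + 6*a + 3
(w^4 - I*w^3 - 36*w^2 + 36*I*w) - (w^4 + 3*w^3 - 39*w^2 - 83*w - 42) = -3*w^3 - I*w^3 + 3*w^2 + 83*w + 36*I*w + 42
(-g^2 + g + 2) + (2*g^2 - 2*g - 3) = g^2 - g - 1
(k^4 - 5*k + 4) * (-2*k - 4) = -2*k^5 - 4*k^4 + 10*k^2 + 12*k - 16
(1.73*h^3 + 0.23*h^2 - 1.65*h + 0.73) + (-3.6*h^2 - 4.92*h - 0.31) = 1.73*h^3 - 3.37*h^2 - 6.57*h + 0.42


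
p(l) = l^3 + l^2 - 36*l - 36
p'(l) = 3*l^2 + 2*l - 36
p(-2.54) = 45.50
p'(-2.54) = -21.73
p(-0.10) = -32.39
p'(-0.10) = -36.17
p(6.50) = 46.88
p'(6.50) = 103.75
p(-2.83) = 51.22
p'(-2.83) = -17.63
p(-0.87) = -4.58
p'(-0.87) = -35.47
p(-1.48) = 16.23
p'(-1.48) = -32.39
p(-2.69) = 48.61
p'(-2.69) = -19.67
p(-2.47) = 43.95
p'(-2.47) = -22.64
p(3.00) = -108.00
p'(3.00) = -3.00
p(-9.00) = -360.00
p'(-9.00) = 189.00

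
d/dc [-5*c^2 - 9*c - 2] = -10*c - 9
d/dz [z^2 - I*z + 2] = 2*z - I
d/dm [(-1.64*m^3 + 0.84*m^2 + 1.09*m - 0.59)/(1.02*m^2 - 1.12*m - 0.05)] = (-1.6728*m^4 + 3.6736*m^3 - 1.8066*m^2 + 1.1196*m - 0.7153)/(1.0404*m^4 - 2.2848*m^3 + 1.1524*m^2 + 0.112*m + 0.0025)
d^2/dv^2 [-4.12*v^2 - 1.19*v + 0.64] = -8.24000000000000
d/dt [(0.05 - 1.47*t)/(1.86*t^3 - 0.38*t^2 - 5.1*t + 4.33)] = (5.4684*t^3 - 0.8376*t^2 + 0.0380000000000003*t - 6.1101)/(3.4596*t^6 - 1.4136*t^5 - 18.8276*t^4 + 19.9836*t^3 + 22.7192*t^2 - 44.166*t + 18.7489)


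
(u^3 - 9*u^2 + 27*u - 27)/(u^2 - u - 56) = (-u^3 + 9*u^2 - 27*u + 27)/(-u^2 + u + 56)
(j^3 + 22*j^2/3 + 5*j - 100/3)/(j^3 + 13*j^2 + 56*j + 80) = (j - 5/3)/(j + 4)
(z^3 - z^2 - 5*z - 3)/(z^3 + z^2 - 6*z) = (z^3 - z^2 - 5*z - 3)/(z*(z^2 + z - 6))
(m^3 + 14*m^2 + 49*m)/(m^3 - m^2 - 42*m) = (m^2 + 14*m + 49)/(m^2 - m - 42)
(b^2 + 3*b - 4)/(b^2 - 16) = (b - 1)/(b - 4)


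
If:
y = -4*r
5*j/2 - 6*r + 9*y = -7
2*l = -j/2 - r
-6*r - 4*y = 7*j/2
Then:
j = 35/61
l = -119/488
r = 49/244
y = -49/61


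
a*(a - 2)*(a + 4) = a^3 + 2*a^2 - 8*a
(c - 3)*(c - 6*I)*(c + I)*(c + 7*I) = c^4 - 3*c^3 + 2*I*c^3 + 41*c^2 - 6*I*c^2 - 123*c + 42*I*c - 126*I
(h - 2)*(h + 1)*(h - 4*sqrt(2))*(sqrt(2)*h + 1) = sqrt(2)*h^4 - 7*h^3 - sqrt(2)*h^3 - 6*sqrt(2)*h^2 + 7*h^2 + 4*sqrt(2)*h + 14*h + 8*sqrt(2)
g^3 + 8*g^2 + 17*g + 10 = (g + 1)*(g + 2)*(g + 5)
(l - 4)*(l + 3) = l^2 - l - 12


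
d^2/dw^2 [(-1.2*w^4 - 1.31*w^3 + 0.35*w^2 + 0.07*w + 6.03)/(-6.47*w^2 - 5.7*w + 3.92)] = (100.46616*w^6 + 265.5288*w^5 + 51.3187199999999*w^4 - 257.476738*w^3 - 1522.136082*w^2 - 1224.154524*w - 711.584584)/(270.840023*w^6 + 715.82139*w^5 + 138.346716*w^4 - 682.20108*w^3 - 83.820576*w^2 + 262.76544*w - 60.236288)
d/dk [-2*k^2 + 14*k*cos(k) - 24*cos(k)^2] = -14*k*sin(k) - 4*k + 24*sin(2*k) + 14*cos(k)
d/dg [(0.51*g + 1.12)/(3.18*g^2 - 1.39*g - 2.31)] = (-1.6218*g^2 - 7.1232*g + 0.3787)/(10.1124*g^4 - 8.8404*g^3 - 12.7595*g^2 + 6.4218*g + 5.3361)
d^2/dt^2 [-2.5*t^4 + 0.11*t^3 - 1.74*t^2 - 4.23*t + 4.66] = -30.0*t^2 + 0.66*t - 3.48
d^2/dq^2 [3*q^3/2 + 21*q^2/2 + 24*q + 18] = 9*q + 21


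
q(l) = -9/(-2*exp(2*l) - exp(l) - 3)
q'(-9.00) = 0.00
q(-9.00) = 3.00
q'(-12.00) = 0.00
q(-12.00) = 3.00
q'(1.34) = -0.43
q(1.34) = 0.25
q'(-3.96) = -0.02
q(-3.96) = 2.98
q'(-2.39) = -0.12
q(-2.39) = 2.90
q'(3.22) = -0.01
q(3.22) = 0.01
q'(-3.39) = -0.04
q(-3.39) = 2.96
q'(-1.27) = -0.45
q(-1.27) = 2.62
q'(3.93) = -0.00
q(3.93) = 0.00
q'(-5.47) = -0.00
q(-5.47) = 3.00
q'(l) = -9*(4*exp(2*l) + exp(l))/(-2*exp(2*l) - exp(l) - 3)^2 = (-36*exp(l) - 9)*exp(l)/(2*exp(2*l) + exp(l) + 3)^2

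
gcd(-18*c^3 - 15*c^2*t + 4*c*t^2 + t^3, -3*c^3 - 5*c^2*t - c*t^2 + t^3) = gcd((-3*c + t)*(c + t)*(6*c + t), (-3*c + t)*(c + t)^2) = -3*c^2 - 2*c*t + t^2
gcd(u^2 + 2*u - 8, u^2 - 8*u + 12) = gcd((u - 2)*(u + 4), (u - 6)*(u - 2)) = u - 2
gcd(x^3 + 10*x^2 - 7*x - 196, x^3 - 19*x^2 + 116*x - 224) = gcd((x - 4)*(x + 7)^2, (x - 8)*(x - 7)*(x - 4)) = x - 4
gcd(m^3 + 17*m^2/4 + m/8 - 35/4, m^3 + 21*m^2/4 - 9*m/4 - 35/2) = m + 2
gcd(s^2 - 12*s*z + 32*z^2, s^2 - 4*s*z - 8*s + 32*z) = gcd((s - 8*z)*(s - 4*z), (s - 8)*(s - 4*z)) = -s + 4*z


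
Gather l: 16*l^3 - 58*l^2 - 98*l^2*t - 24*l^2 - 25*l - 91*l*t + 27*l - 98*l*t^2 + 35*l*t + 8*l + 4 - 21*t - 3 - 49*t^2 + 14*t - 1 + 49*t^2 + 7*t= 16*l^3 + l^2*(-98*t - 82) + l*(-98*t^2 - 56*t + 10)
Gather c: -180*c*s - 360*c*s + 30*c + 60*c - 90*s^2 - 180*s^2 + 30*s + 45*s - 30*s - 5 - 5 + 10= c*(90 - 540*s) - 270*s^2 + 45*s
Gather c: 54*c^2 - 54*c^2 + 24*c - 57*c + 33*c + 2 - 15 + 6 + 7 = 0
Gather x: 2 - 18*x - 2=-18*x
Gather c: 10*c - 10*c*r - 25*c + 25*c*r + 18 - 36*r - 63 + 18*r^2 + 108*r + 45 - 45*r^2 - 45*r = c*(15*r - 15) - 27*r^2 + 27*r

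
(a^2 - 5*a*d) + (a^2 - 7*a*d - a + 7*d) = 2*a^2 - 12*a*d - a + 7*d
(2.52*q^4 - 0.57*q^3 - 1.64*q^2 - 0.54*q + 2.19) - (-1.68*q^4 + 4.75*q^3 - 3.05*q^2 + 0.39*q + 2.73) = 4.2*q^4 - 5.32*q^3 + 1.41*q^2 - 0.93*q - 0.54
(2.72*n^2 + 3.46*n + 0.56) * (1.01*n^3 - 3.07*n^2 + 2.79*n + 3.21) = 2.7472*n^5 - 4.8558*n^4 - 2.4678*n^3 + 16.6654*n^2 + 12.669*n + 1.7976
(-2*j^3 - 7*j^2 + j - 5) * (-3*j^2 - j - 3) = 6*j^5 + 23*j^4 + 10*j^3 + 35*j^2 + 2*j + 15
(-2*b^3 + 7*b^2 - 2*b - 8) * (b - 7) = -2*b^4 + 21*b^3 - 51*b^2 + 6*b + 56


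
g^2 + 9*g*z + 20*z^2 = (g + 4*z)*(g + 5*z)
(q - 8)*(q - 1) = q^2 - 9*q + 8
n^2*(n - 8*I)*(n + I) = n^4 - 7*I*n^3 + 8*n^2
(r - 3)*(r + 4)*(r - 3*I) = r^3 + r^2 - 3*I*r^2 - 12*r - 3*I*r + 36*I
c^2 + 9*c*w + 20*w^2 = (c + 4*w)*(c + 5*w)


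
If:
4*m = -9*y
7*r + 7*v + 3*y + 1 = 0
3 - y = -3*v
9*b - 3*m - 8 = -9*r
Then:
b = y/84 + 2/63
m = -9*y/4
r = 6/7 - 16*y/21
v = y/3 - 1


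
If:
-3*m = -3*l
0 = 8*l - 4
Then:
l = 1/2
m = 1/2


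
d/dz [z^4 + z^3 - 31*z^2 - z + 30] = 4*z^3 + 3*z^2 - 62*z - 1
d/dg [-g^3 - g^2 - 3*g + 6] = -3*g^2 - 2*g - 3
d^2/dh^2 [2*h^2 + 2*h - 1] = 4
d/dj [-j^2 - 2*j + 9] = -2*j - 2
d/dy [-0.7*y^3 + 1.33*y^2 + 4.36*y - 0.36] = -2.1*y^2 + 2.66*y + 4.36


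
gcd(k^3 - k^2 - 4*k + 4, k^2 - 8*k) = 1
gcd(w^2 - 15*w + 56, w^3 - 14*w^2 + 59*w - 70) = w - 7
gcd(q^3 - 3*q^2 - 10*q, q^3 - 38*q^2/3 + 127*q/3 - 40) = 1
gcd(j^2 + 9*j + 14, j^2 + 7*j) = j + 7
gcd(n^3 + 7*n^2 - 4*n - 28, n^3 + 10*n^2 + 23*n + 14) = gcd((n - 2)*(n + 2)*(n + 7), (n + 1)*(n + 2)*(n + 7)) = n^2 + 9*n + 14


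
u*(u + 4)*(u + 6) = u^3 + 10*u^2 + 24*u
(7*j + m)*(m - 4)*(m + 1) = 7*j*m^2 - 21*j*m - 28*j + m^3 - 3*m^2 - 4*m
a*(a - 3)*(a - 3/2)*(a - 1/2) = a^4 - 5*a^3 + 27*a^2/4 - 9*a/4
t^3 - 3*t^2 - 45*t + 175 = (t - 5)^2*(t + 7)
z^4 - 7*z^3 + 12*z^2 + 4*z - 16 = (z - 4)*(z - 2)^2*(z + 1)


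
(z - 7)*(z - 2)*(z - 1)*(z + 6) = z^4 - 4*z^3 - 37*z^2 + 124*z - 84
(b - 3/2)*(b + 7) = b^2 + 11*b/2 - 21/2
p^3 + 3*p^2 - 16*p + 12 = (p - 2)*(p - 1)*(p + 6)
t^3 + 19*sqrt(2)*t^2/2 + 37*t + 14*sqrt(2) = (t + sqrt(2)/2)*(t + 2*sqrt(2))*(t + 7*sqrt(2))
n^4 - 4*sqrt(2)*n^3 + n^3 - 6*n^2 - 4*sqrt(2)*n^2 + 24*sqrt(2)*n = n*(n - 2)*(n + 3)*(n - 4*sqrt(2))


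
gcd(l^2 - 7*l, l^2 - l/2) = l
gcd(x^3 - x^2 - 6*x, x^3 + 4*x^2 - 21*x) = x^2 - 3*x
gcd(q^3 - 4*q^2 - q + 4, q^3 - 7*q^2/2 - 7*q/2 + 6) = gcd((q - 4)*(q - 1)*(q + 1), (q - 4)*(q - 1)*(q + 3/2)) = q^2 - 5*q + 4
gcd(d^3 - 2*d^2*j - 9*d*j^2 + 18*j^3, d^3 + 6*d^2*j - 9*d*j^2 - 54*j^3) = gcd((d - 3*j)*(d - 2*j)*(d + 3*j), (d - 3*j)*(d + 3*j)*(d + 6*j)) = d^2 - 9*j^2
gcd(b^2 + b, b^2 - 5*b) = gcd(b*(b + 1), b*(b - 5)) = b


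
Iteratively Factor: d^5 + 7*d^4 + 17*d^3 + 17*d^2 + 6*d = (d + 2)*(d^4 + 5*d^3 + 7*d^2 + 3*d) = (d + 1)*(d + 2)*(d^3 + 4*d^2 + 3*d) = d*(d + 1)*(d + 2)*(d^2 + 4*d + 3) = d*(d + 1)^2*(d + 2)*(d + 3)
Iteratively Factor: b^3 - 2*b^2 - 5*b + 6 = (b - 3)*(b^2 + b - 2) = (b - 3)*(b + 2)*(b - 1)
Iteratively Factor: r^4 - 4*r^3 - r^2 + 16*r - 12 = (r - 3)*(r^3 - r^2 - 4*r + 4) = (r - 3)*(r - 2)*(r^2 + r - 2) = (r - 3)*(r - 2)*(r - 1)*(r + 2)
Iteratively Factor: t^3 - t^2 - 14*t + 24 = (t - 2)*(t^2 + t - 12) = (t - 2)*(t + 4)*(t - 3)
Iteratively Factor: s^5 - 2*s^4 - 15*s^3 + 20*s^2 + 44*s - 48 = (s - 4)*(s^4 + 2*s^3 - 7*s^2 - 8*s + 12) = (s - 4)*(s - 1)*(s^3 + 3*s^2 - 4*s - 12) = (s - 4)*(s - 2)*(s - 1)*(s^2 + 5*s + 6) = (s - 4)*(s - 2)*(s - 1)*(s + 3)*(s + 2)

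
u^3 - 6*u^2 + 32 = (u - 4)^2*(u + 2)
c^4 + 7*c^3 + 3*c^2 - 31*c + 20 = (c - 1)^2*(c + 4)*(c + 5)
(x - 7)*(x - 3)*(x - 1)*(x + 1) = x^4 - 10*x^3 + 20*x^2 + 10*x - 21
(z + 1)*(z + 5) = z^2 + 6*z + 5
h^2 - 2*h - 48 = (h - 8)*(h + 6)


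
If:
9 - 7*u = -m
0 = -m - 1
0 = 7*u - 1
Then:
No Solution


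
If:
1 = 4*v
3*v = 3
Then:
No Solution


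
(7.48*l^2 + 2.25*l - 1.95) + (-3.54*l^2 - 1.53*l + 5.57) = 3.94*l^2 + 0.72*l + 3.62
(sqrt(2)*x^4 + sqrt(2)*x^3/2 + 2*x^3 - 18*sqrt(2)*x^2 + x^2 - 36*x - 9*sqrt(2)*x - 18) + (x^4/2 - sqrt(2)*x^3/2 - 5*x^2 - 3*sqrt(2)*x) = x^4/2 + sqrt(2)*x^4 + 2*x^3 - 18*sqrt(2)*x^2 - 4*x^2 - 36*x - 12*sqrt(2)*x - 18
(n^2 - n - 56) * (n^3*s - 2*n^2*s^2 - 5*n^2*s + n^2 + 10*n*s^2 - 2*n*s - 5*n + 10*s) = n^5*s - 2*n^4*s^2 - 6*n^4*s + n^4 + 12*n^3*s^2 - 53*n^3*s - 6*n^3 + 102*n^2*s^2 + 292*n^2*s - 51*n^2 - 560*n*s^2 + 102*n*s + 280*n - 560*s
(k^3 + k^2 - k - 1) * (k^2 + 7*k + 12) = k^5 + 8*k^4 + 18*k^3 + 4*k^2 - 19*k - 12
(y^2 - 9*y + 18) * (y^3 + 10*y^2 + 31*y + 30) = y^5 + y^4 - 41*y^3 - 69*y^2 + 288*y + 540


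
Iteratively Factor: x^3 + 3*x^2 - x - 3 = (x + 3)*(x^2 - 1) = (x - 1)*(x + 3)*(x + 1)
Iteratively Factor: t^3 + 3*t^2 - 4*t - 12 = (t - 2)*(t^2 + 5*t + 6) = (t - 2)*(t + 2)*(t + 3)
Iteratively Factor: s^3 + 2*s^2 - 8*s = (s + 4)*(s^2 - 2*s) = s*(s + 4)*(s - 2)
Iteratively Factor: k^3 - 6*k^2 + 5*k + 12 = (k + 1)*(k^2 - 7*k + 12) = (k - 4)*(k + 1)*(k - 3)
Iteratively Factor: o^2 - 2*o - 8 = (o - 4)*(o + 2)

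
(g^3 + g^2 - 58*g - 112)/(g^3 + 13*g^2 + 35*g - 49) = (g^2 - 6*g - 16)/(g^2 + 6*g - 7)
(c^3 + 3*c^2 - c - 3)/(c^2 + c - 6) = (c^2 - 1)/(c - 2)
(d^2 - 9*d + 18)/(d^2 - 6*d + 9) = (d - 6)/(d - 3)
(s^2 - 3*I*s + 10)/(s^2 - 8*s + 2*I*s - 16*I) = (s - 5*I)/(s - 8)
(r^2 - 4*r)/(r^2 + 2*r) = (r - 4)/(r + 2)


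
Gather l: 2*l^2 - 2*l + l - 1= 2*l^2 - l - 1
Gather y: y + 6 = y + 6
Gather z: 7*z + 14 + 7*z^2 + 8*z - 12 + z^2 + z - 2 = 8*z^2 + 16*z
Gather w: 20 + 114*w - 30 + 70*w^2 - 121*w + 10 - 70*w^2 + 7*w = 0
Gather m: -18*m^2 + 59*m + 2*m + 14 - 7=-18*m^2 + 61*m + 7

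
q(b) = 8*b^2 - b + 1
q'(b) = 16*b - 1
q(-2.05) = 36.67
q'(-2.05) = -33.80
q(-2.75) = 64.25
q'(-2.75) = -45.00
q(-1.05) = 10.87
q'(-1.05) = -17.80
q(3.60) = 101.08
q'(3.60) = 56.60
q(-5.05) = 210.07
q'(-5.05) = -81.80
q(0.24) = 1.22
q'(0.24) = 2.84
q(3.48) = 94.40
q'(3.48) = 54.68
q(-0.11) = 1.21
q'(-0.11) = -2.76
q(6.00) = 283.00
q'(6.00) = 95.00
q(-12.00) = 1165.00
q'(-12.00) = -193.00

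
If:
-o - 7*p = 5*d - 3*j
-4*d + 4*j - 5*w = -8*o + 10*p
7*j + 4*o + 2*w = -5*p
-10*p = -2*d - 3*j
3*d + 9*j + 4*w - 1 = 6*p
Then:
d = -769/1139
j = -2374/1139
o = 2785/1139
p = -866/1139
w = 4904/1139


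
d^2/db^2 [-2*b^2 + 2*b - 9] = -4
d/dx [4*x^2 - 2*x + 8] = 8*x - 2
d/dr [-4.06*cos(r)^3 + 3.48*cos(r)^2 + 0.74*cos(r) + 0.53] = (12.18*cos(r)^2 - 6.96*cos(r) - 0.74)*sin(r)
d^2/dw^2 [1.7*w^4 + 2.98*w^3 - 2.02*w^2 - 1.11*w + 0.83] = 20.4*w^2 + 17.88*w - 4.04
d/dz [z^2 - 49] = 2*z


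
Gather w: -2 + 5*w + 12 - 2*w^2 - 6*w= -2*w^2 - w + 10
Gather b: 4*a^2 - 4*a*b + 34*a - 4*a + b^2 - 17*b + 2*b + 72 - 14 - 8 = 4*a^2 + 30*a + b^2 + b*(-4*a - 15) + 50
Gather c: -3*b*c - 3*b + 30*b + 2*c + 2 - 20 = 27*b + c*(2 - 3*b) - 18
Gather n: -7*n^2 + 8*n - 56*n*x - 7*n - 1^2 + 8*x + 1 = -7*n^2 + n*(1 - 56*x) + 8*x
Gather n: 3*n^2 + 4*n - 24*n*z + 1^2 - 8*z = 3*n^2 + n*(4 - 24*z) - 8*z + 1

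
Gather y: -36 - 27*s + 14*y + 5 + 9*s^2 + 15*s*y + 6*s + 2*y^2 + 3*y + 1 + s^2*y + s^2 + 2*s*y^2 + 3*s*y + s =10*s^2 - 20*s + y^2*(2*s + 2) + y*(s^2 + 18*s + 17) - 30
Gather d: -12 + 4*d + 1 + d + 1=5*d - 10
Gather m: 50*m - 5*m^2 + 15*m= -5*m^2 + 65*m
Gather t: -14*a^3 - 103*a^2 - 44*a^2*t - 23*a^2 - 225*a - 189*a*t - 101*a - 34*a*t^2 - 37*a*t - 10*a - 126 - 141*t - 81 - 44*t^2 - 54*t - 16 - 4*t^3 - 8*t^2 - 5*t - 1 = -14*a^3 - 126*a^2 - 336*a - 4*t^3 + t^2*(-34*a - 52) + t*(-44*a^2 - 226*a - 200) - 224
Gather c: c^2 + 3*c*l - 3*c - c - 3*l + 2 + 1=c^2 + c*(3*l - 4) - 3*l + 3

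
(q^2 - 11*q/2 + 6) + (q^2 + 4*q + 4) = 2*q^2 - 3*q/2 + 10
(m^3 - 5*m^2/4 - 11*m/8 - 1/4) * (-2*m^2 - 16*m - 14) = -2*m^5 - 27*m^4/2 + 35*m^3/4 + 40*m^2 + 93*m/4 + 7/2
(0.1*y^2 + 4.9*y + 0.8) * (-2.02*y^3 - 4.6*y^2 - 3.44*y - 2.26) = -0.202*y^5 - 10.358*y^4 - 24.5*y^3 - 20.762*y^2 - 13.826*y - 1.808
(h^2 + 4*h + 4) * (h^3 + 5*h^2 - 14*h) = h^5 + 9*h^4 + 10*h^3 - 36*h^2 - 56*h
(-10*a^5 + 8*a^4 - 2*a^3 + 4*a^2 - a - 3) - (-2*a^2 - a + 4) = -10*a^5 + 8*a^4 - 2*a^3 + 6*a^2 - 7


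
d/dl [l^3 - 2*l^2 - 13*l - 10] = 3*l^2 - 4*l - 13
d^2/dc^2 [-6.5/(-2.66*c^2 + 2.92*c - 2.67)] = (-91.9828*c^2 + 100.9736*c + 6.5*(5.32*c - 2.92)*(10.64*c - 5.84) - 92.3286)/(2.66*c^2 - 2.92*c + 2.67)^3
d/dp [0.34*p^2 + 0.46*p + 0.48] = 0.68*p + 0.46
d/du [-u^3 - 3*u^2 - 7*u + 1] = -3*u^2 - 6*u - 7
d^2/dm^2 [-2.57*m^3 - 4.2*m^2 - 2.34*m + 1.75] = -15.42*m - 8.4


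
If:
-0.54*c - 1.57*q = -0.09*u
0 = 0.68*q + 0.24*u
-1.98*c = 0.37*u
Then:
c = 0.00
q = 0.00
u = 0.00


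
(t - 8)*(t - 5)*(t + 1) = t^3 - 12*t^2 + 27*t + 40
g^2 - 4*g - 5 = (g - 5)*(g + 1)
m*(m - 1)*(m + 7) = m^3 + 6*m^2 - 7*m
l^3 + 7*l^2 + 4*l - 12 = (l - 1)*(l + 2)*(l + 6)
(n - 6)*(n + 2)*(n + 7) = n^3 + 3*n^2 - 40*n - 84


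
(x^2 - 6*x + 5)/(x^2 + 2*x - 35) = (x - 1)/(x + 7)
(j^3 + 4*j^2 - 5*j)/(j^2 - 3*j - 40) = j*(j - 1)/(j - 8)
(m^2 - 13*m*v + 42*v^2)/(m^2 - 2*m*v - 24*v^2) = (m - 7*v)/(m + 4*v)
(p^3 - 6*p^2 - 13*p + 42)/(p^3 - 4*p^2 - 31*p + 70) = (p + 3)/(p + 5)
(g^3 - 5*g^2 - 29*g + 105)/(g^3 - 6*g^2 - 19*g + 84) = (g + 5)/(g + 4)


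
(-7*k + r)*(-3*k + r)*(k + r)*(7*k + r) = 147*k^4 + 98*k^3*r - 52*k^2*r^2 - 2*k*r^3 + r^4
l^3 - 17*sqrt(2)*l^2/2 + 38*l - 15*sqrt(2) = (l - 5*sqrt(2))*(l - 3*sqrt(2))*(l - sqrt(2)/2)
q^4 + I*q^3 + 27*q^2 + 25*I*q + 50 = (q - 5*I)*(q - I)*(q + 2*I)*(q + 5*I)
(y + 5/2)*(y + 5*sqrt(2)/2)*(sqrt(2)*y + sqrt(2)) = sqrt(2)*y^3 + 7*sqrt(2)*y^2/2 + 5*y^2 + 5*sqrt(2)*y/2 + 35*y/2 + 25/2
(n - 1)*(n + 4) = n^2 + 3*n - 4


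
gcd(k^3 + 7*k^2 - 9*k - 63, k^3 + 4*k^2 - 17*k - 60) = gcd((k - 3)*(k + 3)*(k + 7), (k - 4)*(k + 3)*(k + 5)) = k + 3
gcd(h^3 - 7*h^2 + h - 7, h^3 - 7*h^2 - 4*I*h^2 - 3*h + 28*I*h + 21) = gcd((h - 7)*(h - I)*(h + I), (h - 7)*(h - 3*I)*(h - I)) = h^2 + h*(-7 - I) + 7*I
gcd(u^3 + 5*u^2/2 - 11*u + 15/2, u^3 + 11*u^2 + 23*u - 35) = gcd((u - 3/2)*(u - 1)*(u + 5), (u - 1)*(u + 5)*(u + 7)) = u^2 + 4*u - 5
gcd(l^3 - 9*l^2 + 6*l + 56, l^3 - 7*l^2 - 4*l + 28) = l^2 - 5*l - 14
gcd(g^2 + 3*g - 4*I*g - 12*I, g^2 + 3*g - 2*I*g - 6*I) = g + 3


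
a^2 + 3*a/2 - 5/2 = (a - 1)*(a + 5/2)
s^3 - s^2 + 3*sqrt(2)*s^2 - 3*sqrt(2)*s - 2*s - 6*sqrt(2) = (s - 2)*(s + 1)*(s + 3*sqrt(2))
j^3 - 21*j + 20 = (j - 4)*(j - 1)*(j + 5)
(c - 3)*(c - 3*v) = c^2 - 3*c*v - 3*c + 9*v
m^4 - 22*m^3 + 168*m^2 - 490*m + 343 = (m - 7)^3*(m - 1)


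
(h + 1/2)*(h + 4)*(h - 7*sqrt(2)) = h^3 - 7*sqrt(2)*h^2 + 9*h^2/2 - 63*sqrt(2)*h/2 + 2*h - 14*sqrt(2)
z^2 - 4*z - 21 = (z - 7)*(z + 3)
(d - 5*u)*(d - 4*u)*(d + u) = d^3 - 8*d^2*u + 11*d*u^2 + 20*u^3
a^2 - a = a*(a - 1)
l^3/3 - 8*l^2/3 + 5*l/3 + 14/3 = (l/3 + 1/3)*(l - 7)*(l - 2)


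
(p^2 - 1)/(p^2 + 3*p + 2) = (p - 1)/(p + 2)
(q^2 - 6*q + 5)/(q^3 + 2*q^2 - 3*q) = (q - 5)/(q*(q + 3))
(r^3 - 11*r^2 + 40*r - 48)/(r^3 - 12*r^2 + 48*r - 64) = (r - 3)/(r - 4)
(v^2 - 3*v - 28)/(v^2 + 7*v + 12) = (v - 7)/(v + 3)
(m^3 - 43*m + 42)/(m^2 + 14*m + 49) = (m^2 - 7*m + 6)/(m + 7)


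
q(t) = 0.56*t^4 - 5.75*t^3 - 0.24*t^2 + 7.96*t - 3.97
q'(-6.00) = -1094.00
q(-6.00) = 1907.39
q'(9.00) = 239.35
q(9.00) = -469.36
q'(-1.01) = -11.46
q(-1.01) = -5.75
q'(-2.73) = -164.87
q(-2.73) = 120.61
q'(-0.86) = -5.81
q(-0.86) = -7.03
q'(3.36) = -103.43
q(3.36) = -126.67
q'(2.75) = -77.23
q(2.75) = -71.45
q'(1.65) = -29.73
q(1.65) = -13.17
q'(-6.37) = -1267.92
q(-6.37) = 2343.85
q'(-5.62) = -931.78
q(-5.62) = 1523.01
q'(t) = 2.24*t^3 - 17.25*t^2 - 0.48*t + 7.96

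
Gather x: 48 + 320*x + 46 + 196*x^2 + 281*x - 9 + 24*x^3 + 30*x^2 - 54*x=24*x^3 + 226*x^2 + 547*x + 85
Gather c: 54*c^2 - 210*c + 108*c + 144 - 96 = 54*c^2 - 102*c + 48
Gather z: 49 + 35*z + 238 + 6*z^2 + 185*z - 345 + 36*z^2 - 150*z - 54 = 42*z^2 + 70*z - 112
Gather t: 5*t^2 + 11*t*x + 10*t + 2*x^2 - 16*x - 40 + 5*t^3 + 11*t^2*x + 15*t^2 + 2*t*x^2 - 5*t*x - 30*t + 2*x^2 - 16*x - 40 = 5*t^3 + t^2*(11*x + 20) + t*(2*x^2 + 6*x - 20) + 4*x^2 - 32*x - 80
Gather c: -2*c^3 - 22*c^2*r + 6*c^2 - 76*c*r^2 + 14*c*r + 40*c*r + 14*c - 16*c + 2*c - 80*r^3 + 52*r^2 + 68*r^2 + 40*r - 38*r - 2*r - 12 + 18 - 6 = -2*c^3 + c^2*(6 - 22*r) + c*(-76*r^2 + 54*r) - 80*r^3 + 120*r^2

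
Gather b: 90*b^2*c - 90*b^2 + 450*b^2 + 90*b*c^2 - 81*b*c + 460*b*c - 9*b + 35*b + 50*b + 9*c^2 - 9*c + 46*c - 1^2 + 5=b^2*(90*c + 360) + b*(90*c^2 + 379*c + 76) + 9*c^2 + 37*c + 4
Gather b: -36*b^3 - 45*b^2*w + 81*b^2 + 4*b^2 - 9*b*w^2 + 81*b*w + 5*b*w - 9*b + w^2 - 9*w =-36*b^3 + b^2*(85 - 45*w) + b*(-9*w^2 + 86*w - 9) + w^2 - 9*w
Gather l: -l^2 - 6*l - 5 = -l^2 - 6*l - 5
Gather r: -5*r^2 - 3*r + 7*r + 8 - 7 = -5*r^2 + 4*r + 1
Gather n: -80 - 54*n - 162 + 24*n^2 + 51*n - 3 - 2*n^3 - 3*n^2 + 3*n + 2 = -2*n^3 + 21*n^2 - 243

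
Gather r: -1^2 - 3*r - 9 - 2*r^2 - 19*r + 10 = -2*r^2 - 22*r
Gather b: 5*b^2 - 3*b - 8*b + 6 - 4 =5*b^2 - 11*b + 2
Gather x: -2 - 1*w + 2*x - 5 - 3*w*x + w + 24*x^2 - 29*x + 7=24*x^2 + x*(-3*w - 27)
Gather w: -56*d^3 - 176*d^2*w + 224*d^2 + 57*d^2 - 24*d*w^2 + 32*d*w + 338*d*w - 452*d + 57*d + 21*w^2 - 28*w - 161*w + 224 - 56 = -56*d^3 + 281*d^2 - 395*d + w^2*(21 - 24*d) + w*(-176*d^2 + 370*d - 189) + 168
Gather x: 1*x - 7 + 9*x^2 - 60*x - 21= 9*x^2 - 59*x - 28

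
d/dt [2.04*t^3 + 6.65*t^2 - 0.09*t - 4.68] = 6.12*t^2 + 13.3*t - 0.09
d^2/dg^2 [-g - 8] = 0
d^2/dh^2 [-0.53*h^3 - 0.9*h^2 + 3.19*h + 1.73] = -3.18*h - 1.8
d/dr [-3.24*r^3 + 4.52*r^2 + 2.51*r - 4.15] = -9.72*r^2 + 9.04*r + 2.51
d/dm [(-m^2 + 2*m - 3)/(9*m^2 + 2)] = 2*(-9*m^2 + 25*m + 2)/(81*m^4 + 36*m^2 + 4)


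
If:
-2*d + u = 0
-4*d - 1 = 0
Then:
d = -1/4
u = -1/2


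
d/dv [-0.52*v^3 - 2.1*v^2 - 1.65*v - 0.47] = -1.56*v^2 - 4.2*v - 1.65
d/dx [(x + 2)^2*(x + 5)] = 3*(x + 2)*(x + 4)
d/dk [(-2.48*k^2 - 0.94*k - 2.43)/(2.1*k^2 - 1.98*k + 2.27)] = (6.8844*k^2 - 1.0532*k - 6.9452)/(4.41*k^4 - 8.316*k^3 + 13.4544*k^2 - 8.9892*k + 5.1529)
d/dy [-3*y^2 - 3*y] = -6*y - 3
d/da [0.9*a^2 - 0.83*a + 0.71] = 1.8*a - 0.83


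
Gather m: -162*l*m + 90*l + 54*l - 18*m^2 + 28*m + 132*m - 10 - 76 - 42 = 144*l - 18*m^2 + m*(160 - 162*l) - 128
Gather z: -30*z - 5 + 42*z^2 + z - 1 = 42*z^2 - 29*z - 6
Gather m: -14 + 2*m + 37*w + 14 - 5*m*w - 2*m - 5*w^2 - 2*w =-5*m*w - 5*w^2 + 35*w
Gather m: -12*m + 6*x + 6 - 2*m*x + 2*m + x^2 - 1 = m*(-2*x - 10) + x^2 + 6*x + 5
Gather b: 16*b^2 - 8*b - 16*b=16*b^2 - 24*b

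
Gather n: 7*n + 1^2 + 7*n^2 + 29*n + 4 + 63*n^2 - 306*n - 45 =70*n^2 - 270*n - 40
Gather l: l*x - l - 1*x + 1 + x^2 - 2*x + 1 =l*(x - 1) + x^2 - 3*x + 2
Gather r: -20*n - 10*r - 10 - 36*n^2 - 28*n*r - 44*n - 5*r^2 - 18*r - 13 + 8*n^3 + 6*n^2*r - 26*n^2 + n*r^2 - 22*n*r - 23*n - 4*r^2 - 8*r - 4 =8*n^3 - 62*n^2 - 87*n + r^2*(n - 9) + r*(6*n^2 - 50*n - 36) - 27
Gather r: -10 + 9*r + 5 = 9*r - 5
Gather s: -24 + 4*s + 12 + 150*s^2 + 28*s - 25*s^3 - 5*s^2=-25*s^3 + 145*s^2 + 32*s - 12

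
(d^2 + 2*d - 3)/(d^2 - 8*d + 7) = (d + 3)/(d - 7)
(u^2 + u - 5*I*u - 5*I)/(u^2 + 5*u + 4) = (u - 5*I)/(u + 4)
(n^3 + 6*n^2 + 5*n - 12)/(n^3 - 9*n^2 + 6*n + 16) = (n^3 + 6*n^2 + 5*n - 12)/(n^3 - 9*n^2 + 6*n + 16)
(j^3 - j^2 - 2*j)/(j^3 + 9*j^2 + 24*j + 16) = j*(j - 2)/(j^2 + 8*j + 16)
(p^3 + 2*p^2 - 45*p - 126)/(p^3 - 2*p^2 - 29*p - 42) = (p + 6)/(p + 2)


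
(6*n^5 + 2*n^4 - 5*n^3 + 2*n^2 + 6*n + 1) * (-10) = -60*n^5 - 20*n^4 + 50*n^3 - 20*n^2 - 60*n - 10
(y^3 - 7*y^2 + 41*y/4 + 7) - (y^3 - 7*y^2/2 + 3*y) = -7*y^2/2 + 29*y/4 + 7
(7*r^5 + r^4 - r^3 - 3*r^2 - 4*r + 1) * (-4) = -28*r^5 - 4*r^4 + 4*r^3 + 12*r^2 + 16*r - 4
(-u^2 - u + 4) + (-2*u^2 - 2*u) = -3*u^2 - 3*u + 4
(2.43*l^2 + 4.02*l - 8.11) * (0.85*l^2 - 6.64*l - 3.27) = 2.0655*l^4 - 12.7182*l^3 - 41.5324*l^2 + 40.705*l + 26.5197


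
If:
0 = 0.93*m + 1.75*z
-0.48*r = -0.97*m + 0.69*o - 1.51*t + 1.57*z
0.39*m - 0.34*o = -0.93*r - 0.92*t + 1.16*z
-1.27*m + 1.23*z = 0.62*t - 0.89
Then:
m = -1.88172043010753*z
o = 8.33690627218381*z + 3.2920358770274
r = -0.691263108500324*z - 0.2165085624742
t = 5.83836281651058*z + 1.43548387096774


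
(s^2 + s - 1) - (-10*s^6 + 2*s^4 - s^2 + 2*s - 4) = 10*s^6 - 2*s^4 + 2*s^2 - s + 3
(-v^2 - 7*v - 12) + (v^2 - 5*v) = -12*v - 12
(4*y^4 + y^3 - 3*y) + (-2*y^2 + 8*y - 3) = 4*y^4 + y^3 - 2*y^2 + 5*y - 3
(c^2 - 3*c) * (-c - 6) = -c^3 - 3*c^2 + 18*c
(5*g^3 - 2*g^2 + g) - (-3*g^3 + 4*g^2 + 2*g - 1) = 8*g^3 - 6*g^2 - g + 1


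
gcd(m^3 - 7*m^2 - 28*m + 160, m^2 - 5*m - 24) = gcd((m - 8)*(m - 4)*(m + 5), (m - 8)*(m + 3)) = m - 8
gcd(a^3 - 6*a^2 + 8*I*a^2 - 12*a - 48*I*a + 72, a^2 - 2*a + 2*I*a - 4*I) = a + 2*I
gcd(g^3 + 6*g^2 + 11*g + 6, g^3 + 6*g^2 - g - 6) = g + 1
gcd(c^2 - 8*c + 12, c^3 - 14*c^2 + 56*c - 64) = c - 2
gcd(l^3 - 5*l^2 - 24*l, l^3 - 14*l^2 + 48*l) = l^2 - 8*l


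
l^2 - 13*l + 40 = (l - 8)*(l - 5)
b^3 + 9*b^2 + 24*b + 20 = (b + 2)^2*(b + 5)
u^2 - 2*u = u*(u - 2)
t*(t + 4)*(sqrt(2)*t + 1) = sqrt(2)*t^3 + t^2 + 4*sqrt(2)*t^2 + 4*t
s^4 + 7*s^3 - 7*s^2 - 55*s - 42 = (s - 3)*(s + 1)*(s + 2)*(s + 7)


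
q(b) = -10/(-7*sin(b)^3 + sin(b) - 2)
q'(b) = -10*(21*sin(b)^2*cos(b) - cos(b))/(-7*sin(b)^3 + sin(b) - 2)^2 = 10*(1 - 21*sin(b)^2)*cos(b)/(7*sin(b)^3 - sin(b) + 2)^2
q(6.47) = 5.38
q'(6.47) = 0.78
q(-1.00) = -7.52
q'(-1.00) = -42.41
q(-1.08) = -5.21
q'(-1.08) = -19.60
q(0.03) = 5.08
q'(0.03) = 2.53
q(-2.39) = 22.00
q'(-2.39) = 310.98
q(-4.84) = 1.28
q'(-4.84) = -0.41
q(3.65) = 5.95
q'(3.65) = 12.32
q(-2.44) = 13.10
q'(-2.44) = 101.58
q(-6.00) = 5.34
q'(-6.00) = -1.75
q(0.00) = 5.00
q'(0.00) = 2.50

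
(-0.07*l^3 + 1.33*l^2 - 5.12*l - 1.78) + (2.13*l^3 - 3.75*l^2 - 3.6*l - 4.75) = 2.06*l^3 - 2.42*l^2 - 8.72*l - 6.53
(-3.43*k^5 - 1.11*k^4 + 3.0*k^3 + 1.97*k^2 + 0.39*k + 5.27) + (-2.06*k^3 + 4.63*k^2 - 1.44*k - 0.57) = -3.43*k^5 - 1.11*k^4 + 0.94*k^3 + 6.6*k^2 - 1.05*k + 4.7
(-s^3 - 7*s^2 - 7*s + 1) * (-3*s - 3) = 3*s^4 + 24*s^3 + 42*s^2 + 18*s - 3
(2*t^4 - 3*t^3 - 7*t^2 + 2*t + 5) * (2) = 4*t^4 - 6*t^3 - 14*t^2 + 4*t + 10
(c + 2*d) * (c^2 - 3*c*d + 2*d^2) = c^3 - c^2*d - 4*c*d^2 + 4*d^3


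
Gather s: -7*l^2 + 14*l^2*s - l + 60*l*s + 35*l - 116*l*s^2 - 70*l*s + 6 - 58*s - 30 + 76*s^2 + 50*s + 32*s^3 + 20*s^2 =-7*l^2 + 34*l + 32*s^3 + s^2*(96 - 116*l) + s*(14*l^2 - 10*l - 8) - 24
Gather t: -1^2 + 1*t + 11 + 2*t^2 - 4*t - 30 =2*t^2 - 3*t - 20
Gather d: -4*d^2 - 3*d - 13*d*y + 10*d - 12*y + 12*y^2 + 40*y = -4*d^2 + d*(7 - 13*y) + 12*y^2 + 28*y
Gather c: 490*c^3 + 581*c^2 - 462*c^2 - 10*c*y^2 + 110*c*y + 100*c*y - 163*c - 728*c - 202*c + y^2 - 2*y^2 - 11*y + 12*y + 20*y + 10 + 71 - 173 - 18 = 490*c^3 + 119*c^2 + c*(-10*y^2 + 210*y - 1093) - y^2 + 21*y - 110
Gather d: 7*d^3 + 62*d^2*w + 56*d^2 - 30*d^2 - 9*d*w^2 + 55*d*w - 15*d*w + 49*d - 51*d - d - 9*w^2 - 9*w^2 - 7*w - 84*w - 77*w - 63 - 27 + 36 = 7*d^3 + d^2*(62*w + 26) + d*(-9*w^2 + 40*w - 3) - 18*w^2 - 168*w - 54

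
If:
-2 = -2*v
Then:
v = 1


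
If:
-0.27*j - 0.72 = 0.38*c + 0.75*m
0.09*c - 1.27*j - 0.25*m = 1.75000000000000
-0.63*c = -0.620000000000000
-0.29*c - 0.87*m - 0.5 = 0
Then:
No Solution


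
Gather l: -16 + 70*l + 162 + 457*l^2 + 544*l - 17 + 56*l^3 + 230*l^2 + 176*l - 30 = 56*l^3 + 687*l^2 + 790*l + 99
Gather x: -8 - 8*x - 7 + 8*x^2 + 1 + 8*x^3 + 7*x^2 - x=8*x^3 + 15*x^2 - 9*x - 14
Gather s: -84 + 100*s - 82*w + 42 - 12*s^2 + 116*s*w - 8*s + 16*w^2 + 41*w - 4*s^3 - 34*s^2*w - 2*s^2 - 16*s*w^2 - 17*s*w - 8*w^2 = -4*s^3 + s^2*(-34*w - 14) + s*(-16*w^2 + 99*w + 92) + 8*w^2 - 41*w - 42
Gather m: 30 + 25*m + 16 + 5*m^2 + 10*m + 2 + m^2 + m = 6*m^2 + 36*m + 48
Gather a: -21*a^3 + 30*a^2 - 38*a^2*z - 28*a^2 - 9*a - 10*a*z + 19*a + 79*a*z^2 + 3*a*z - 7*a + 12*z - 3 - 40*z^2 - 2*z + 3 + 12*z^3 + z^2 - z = -21*a^3 + a^2*(2 - 38*z) + a*(79*z^2 - 7*z + 3) + 12*z^3 - 39*z^2 + 9*z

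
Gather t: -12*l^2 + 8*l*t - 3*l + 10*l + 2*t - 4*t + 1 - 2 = -12*l^2 + 7*l + t*(8*l - 2) - 1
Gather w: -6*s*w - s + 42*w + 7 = -s + w*(42 - 6*s) + 7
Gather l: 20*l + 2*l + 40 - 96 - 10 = 22*l - 66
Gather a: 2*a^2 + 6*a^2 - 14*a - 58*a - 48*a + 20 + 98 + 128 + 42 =8*a^2 - 120*a + 288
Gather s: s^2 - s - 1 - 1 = s^2 - s - 2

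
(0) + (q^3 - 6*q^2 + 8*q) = q^3 - 6*q^2 + 8*q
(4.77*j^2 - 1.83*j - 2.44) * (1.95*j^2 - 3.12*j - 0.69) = 9.3015*j^4 - 18.4509*j^3 - 2.3397*j^2 + 8.8755*j + 1.6836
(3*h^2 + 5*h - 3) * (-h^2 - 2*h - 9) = -3*h^4 - 11*h^3 - 34*h^2 - 39*h + 27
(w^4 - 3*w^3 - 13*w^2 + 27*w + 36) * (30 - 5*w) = -5*w^5 + 45*w^4 - 25*w^3 - 525*w^2 + 630*w + 1080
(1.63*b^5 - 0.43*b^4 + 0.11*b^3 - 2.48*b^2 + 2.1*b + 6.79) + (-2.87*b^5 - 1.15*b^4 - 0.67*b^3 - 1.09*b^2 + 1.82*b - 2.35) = -1.24*b^5 - 1.58*b^4 - 0.56*b^3 - 3.57*b^2 + 3.92*b + 4.44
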